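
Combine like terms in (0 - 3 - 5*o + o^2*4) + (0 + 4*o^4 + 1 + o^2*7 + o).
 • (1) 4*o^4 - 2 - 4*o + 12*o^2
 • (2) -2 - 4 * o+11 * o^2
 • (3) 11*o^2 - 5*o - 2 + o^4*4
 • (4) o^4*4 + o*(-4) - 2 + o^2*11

Adding the polynomials and combining like terms:
(0 - 3 - 5*o + o^2*4) + (0 + 4*o^4 + 1 + o^2*7 + o)
= o^4*4 + o*(-4) - 2 + o^2*11
4) o^4*4 + o*(-4) - 2 + o^2*11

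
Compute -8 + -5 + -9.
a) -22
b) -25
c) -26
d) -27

First: -8 + -5 = -13
Then: -13 + -9 = -22
a) -22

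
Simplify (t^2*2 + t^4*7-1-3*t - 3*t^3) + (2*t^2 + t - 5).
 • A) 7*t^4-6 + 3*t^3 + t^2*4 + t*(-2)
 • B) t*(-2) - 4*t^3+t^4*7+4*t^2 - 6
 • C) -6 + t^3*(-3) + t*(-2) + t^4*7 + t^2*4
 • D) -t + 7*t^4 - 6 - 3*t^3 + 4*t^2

Adding the polynomials and combining like terms:
(t^2*2 + t^4*7 - 1 - 3*t - 3*t^3) + (2*t^2 + t - 5)
= -6 + t^3*(-3) + t*(-2) + t^4*7 + t^2*4
C) -6 + t^3*(-3) + t*(-2) + t^4*7 + t^2*4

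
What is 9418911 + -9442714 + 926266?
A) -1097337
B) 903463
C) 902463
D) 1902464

First: 9418911 + -9442714 = -23803
Then: -23803 + 926266 = 902463
C) 902463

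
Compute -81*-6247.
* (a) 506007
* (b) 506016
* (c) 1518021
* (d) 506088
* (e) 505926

-81 * -6247 = 506007
a) 506007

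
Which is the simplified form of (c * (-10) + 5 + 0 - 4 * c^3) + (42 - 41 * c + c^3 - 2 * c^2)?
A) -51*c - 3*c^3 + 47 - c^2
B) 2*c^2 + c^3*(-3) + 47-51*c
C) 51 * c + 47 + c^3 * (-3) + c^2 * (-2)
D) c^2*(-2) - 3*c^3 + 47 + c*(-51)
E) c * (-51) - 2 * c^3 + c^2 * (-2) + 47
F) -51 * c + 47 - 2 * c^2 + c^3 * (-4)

Adding the polynomials and combining like terms:
(c*(-10) + 5 + 0 - 4*c^3) + (42 - 41*c + c^3 - 2*c^2)
= c^2*(-2) - 3*c^3 + 47 + c*(-51)
D) c^2*(-2) - 3*c^3 + 47 + c*(-51)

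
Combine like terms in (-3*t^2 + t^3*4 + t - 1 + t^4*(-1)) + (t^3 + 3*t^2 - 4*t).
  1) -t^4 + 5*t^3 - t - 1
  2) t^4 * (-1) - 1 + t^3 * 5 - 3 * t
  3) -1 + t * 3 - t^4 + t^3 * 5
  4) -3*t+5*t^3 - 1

Adding the polynomials and combining like terms:
(-3*t^2 + t^3*4 + t - 1 + t^4*(-1)) + (t^3 + 3*t^2 - 4*t)
= t^4 * (-1) - 1 + t^3 * 5 - 3 * t
2) t^4 * (-1) - 1 + t^3 * 5 - 3 * t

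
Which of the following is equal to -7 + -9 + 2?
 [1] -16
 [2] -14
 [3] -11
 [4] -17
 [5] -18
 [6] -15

First: -7 + -9 = -16
Then: -16 + 2 = -14
2) -14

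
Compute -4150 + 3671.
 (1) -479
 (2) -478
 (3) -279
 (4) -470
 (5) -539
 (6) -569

-4150 + 3671 = -479
1) -479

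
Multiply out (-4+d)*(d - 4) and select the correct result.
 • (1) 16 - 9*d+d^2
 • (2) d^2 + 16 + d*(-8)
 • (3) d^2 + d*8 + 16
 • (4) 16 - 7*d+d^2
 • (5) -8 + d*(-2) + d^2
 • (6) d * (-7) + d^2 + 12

Expanding (-4+d)*(d - 4):
= d^2 + 16 + d*(-8)
2) d^2 + 16 + d*(-8)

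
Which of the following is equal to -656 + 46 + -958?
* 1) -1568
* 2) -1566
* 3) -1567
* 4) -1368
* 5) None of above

First: -656 + 46 = -610
Then: -610 + -958 = -1568
1) -1568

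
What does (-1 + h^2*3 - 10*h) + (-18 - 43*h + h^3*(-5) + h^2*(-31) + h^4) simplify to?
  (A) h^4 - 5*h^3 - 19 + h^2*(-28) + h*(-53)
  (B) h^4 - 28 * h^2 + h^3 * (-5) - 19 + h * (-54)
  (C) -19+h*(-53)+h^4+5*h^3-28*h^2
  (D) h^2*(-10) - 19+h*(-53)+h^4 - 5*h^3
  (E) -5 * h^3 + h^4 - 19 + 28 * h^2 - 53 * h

Adding the polynomials and combining like terms:
(-1 + h^2*3 - 10*h) + (-18 - 43*h + h^3*(-5) + h^2*(-31) + h^4)
= h^4 - 5*h^3 - 19 + h^2*(-28) + h*(-53)
A) h^4 - 5*h^3 - 19 + h^2*(-28) + h*(-53)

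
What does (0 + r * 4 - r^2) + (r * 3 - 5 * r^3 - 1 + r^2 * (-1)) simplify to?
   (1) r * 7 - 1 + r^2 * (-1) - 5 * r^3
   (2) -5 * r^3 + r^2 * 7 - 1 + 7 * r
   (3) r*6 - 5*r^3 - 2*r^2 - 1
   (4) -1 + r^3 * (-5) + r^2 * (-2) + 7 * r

Adding the polynomials and combining like terms:
(0 + r*4 - r^2) + (r*3 - 5*r^3 - 1 + r^2*(-1))
= -1 + r^3 * (-5) + r^2 * (-2) + 7 * r
4) -1 + r^3 * (-5) + r^2 * (-2) + 7 * r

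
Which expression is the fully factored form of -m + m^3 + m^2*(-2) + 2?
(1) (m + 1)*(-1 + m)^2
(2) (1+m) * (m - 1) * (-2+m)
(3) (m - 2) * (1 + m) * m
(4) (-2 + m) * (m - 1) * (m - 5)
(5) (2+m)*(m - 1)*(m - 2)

We need to factor -m + m^3 + m^2*(-2) + 2.
The factored form is (1+m) * (m - 1) * (-2+m).
2) (1+m) * (m - 1) * (-2+m)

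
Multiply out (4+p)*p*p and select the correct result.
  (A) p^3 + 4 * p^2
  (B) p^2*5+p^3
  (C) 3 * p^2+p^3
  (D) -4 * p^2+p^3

Expanding (4+p)*p*p:
= p^3 + 4 * p^2
A) p^3 + 4 * p^2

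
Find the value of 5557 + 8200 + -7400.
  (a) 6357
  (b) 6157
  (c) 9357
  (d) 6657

First: 5557 + 8200 = 13757
Then: 13757 + -7400 = 6357
a) 6357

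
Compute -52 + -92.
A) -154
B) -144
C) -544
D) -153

-52 + -92 = -144
B) -144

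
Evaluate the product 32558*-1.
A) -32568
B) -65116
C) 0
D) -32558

32558 * -1 = -32558
D) -32558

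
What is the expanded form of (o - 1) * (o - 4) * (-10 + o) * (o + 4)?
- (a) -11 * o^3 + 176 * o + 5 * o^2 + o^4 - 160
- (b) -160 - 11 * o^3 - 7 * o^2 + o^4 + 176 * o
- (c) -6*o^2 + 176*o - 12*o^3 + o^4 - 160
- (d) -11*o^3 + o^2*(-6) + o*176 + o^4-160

Expanding (o - 1) * (o - 4) * (-10 + o) * (o + 4):
= -11*o^3 + o^2*(-6) + o*176 + o^4-160
d) -11*o^3 + o^2*(-6) + o*176 + o^4-160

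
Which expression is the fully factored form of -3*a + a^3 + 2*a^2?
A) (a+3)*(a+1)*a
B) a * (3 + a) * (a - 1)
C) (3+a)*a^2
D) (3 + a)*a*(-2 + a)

We need to factor -3*a + a^3 + 2*a^2.
The factored form is a * (3 + a) * (a - 1).
B) a * (3 + a) * (a - 1)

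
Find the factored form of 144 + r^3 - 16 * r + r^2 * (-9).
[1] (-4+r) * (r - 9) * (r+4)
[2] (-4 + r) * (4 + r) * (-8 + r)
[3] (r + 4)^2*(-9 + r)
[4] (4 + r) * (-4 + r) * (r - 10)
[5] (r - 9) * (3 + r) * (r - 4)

We need to factor 144 + r^3 - 16 * r + r^2 * (-9).
The factored form is (-4+r) * (r - 9) * (r+4).
1) (-4+r) * (r - 9) * (r+4)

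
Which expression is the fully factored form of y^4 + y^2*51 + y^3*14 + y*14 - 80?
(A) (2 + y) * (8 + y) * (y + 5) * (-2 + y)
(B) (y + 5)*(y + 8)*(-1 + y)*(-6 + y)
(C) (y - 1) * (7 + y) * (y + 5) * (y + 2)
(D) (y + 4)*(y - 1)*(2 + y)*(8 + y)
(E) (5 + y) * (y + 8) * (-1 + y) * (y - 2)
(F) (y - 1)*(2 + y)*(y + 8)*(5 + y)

We need to factor y^4 + y^2*51 + y^3*14 + y*14 - 80.
The factored form is (y - 1)*(2 + y)*(y + 8)*(5 + y).
F) (y - 1)*(2 + y)*(y + 8)*(5 + y)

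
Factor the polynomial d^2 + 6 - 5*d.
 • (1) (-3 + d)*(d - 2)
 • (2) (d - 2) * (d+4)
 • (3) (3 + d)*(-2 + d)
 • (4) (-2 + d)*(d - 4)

We need to factor d^2 + 6 - 5*d.
The factored form is (-3 + d)*(d - 2).
1) (-3 + d)*(d - 2)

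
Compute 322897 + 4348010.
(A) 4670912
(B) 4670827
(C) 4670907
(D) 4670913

322897 + 4348010 = 4670907
C) 4670907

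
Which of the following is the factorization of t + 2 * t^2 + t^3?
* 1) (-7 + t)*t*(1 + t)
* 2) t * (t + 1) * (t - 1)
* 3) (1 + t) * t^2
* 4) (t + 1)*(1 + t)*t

We need to factor t + 2 * t^2 + t^3.
The factored form is (t + 1)*(1 + t)*t.
4) (t + 1)*(1 + t)*t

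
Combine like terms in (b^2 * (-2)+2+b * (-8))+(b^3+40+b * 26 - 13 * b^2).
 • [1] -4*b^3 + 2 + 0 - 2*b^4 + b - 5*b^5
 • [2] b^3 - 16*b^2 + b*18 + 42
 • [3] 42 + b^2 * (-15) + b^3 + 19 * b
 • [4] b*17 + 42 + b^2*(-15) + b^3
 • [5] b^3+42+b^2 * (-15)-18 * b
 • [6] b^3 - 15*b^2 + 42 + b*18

Adding the polynomials and combining like terms:
(b^2*(-2) + 2 + b*(-8)) + (b^3 + 40 + b*26 - 13*b^2)
= b^3 - 15*b^2 + 42 + b*18
6) b^3 - 15*b^2 + 42 + b*18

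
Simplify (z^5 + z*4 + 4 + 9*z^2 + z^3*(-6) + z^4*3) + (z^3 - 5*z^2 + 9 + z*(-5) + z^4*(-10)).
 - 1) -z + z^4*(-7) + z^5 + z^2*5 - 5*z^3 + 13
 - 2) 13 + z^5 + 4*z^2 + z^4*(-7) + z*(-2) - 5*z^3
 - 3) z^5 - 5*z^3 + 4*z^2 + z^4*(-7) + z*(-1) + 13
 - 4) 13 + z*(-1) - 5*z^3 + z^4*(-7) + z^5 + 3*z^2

Adding the polynomials and combining like terms:
(z^5 + z*4 + 4 + 9*z^2 + z^3*(-6) + z^4*3) + (z^3 - 5*z^2 + 9 + z*(-5) + z^4*(-10))
= z^5 - 5*z^3 + 4*z^2 + z^4*(-7) + z*(-1) + 13
3) z^5 - 5*z^3 + 4*z^2 + z^4*(-7) + z*(-1) + 13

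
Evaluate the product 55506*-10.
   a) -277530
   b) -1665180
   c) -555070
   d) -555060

55506 * -10 = -555060
d) -555060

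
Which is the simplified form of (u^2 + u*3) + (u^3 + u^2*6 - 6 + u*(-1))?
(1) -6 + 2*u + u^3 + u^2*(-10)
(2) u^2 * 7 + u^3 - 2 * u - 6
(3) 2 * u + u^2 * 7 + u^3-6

Adding the polynomials and combining like terms:
(u^2 + u*3) + (u^3 + u^2*6 - 6 + u*(-1))
= 2 * u + u^2 * 7 + u^3-6
3) 2 * u + u^2 * 7 + u^3-6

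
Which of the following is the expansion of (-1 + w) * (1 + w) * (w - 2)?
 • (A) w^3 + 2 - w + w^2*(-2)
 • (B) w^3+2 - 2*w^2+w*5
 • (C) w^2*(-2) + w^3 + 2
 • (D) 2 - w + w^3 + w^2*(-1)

Expanding (-1 + w) * (1 + w) * (w - 2):
= w^3 + 2 - w + w^2*(-2)
A) w^3 + 2 - w + w^2*(-2)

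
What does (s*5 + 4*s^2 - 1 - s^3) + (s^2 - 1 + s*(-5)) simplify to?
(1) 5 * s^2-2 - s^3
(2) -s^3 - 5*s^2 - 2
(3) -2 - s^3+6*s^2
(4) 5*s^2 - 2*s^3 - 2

Adding the polynomials and combining like terms:
(s*5 + 4*s^2 - 1 - s^3) + (s^2 - 1 + s*(-5))
= 5 * s^2-2 - s^3
1) 5 * s^2-2 - s^3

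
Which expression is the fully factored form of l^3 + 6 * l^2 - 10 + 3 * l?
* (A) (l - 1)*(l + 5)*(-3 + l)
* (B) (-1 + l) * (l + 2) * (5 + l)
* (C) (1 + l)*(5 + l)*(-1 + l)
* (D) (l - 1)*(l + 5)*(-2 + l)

We need to factor l^3 + 6 * l^2 - 10 + 3 * l.
The factored form is (-1 + l) * (l + 2) * (5 + l).
B) (-1 + l) * (l + 2) * (5 + l)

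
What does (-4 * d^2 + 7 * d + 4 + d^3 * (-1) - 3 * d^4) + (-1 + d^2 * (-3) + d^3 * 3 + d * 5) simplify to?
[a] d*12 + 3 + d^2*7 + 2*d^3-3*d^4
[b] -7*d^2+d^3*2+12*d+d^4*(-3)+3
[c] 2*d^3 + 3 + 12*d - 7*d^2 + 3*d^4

Adding the polynomials and combining like terms:
(-4*d^2 + 7*d + 4 + d^3*(-1) - 3*d^4) + (-1 + d^2*(-3) + d^3*3 + d*5)
= -7*d^2+d^3*2+12*d+d^4*(-3)+3
b) -7*d^2+d^3*2+12*d+d^4*(-3)+3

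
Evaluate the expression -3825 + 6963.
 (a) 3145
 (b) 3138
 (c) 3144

-3825 + 6963 = 3138
b) 3138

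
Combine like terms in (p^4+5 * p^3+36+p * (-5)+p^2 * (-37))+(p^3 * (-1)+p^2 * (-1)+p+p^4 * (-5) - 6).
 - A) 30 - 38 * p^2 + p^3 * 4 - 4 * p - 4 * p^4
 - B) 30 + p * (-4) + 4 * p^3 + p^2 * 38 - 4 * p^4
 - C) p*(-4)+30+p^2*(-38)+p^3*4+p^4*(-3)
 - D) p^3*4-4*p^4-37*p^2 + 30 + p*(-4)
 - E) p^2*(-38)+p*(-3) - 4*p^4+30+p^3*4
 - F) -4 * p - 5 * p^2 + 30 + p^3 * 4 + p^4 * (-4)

Adding the polynomials and combining like terms:
(p^4 + 5*p^3 + 36 + p*(-5) + p^2*(-37)) + (p^3*(-1) + p^2*(-1) + p + p^4*(-5) - 6)
= 30 - 38 * p^2 + p^3 * 4 - 4 * p - 4 * p^4
A) 30 - 38 * p^2 + p^3 * 4 - 4 * p - 4 * p^4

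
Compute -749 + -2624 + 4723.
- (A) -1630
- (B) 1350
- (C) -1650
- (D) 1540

First: -749 + -2624 = -3373
Then: -3373 + 4723 = 1350
B) 1350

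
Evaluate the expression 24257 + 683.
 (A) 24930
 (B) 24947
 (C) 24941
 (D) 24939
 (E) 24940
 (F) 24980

24257 + 683 = 24940
E) 24940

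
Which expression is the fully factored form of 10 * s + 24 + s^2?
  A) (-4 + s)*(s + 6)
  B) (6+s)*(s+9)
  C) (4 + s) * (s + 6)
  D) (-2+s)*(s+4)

We need to factor 10 * s + 24 + s^2.
The factored form is (4 + s) * (s + 6).
C) (4 + s) * (s + 6)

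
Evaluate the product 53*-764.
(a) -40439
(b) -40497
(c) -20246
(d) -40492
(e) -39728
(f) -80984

53 * -764 = -40492
d) -40492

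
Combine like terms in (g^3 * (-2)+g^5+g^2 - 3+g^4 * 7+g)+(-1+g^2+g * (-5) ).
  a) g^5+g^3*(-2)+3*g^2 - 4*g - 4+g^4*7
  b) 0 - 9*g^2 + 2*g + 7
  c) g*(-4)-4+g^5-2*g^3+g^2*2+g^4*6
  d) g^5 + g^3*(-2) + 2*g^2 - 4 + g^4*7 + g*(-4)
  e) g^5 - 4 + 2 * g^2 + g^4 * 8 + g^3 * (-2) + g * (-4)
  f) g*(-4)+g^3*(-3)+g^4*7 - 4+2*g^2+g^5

Adding the polynomials and combining like terms:
(g^3*(-2) + g^5 + g^2 - 3 + g^4*7 + g) + (-1 + g^2 + g*(-5))
= g^5 + g^3*(-2) + 2*g^2 - 4 + g^4*7 + g*(-4)
d) g^5 + g^3*(-2) + 2*g^2 - 4 + g^4*7 + g*(-4)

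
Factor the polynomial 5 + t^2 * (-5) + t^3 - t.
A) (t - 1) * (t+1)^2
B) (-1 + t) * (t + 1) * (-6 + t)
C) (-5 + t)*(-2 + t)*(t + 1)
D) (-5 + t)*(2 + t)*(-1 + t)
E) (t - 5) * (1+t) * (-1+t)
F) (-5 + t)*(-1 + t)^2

We need to factor 5 + t^2 * (-5) + t^3 - t.
The factored form is (t - 5) * (1+t) * (-1+t).
E) (t - 5) * (1+t) * (-1+t)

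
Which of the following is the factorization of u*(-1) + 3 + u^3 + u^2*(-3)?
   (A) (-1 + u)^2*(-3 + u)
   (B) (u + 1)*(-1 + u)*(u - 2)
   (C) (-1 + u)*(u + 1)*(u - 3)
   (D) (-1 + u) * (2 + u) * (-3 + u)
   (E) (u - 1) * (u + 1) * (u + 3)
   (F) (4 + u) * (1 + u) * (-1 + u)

We need to factor u*(-1) + 3 + u^3 + u^2*(-3).
The factored form is (-1 + u)*(u + 1)*(u - 3).
C) (-1 + u)*(u + 1)*(u - 3)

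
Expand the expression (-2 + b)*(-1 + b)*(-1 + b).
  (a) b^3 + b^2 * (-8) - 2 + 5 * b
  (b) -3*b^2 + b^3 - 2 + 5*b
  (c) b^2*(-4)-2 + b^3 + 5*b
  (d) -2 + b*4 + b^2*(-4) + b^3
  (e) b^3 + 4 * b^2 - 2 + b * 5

Expanding (-2 + b)*(-1 + b)*(-1 + b):
= b^2*(-4)-2 + b^3 + 5*b
c) b^2*(-4)-2 + b^3 + 5*b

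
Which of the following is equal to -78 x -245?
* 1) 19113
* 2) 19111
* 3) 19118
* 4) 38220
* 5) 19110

-78 * -245 = 19110
5) 19110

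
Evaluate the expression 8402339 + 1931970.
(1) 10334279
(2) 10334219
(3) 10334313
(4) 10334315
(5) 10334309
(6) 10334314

8402339 + 1931970 = 10334309
5) 10334309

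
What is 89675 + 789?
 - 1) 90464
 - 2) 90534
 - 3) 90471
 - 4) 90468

89675 + 789 = 90464
1) 90464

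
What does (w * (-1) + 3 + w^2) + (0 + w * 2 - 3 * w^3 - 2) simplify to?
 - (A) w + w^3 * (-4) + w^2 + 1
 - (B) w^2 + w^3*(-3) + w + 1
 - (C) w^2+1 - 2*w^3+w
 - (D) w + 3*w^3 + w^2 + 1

Adding the polynomials and combining like terms:
(w*(-1) + 3 + w^2) + (0 + w*2 - 3*w^3 - 2)
= w^2 + w^3*(-3) + w + 1
B) w^2 + w^3*(-3) + w + 1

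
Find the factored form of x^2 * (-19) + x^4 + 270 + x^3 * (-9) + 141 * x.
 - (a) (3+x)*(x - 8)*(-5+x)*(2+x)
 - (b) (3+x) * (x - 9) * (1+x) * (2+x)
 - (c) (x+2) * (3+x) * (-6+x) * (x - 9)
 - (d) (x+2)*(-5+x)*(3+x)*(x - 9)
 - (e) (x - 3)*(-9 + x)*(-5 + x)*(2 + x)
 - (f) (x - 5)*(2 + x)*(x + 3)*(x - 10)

We need to factor x^2 * (-19) + x^4 + 270 + x^3 * (-9) + 141 * x.
The factored form is (x+2)*(-5+x)*(3+x)*(x - 9).
d) (x+2)*(-5+x)*(3+x)*(x - 9)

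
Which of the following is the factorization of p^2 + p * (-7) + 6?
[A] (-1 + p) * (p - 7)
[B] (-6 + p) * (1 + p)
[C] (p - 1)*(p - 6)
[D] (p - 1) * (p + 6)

We need to factor p^2 + p * (-7) + 6.
The factored form is (p - 1)*(p - 6).
C) (p - 1)*(p - 6)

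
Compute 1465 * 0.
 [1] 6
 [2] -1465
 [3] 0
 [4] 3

1465 * 0 = 0
3) 0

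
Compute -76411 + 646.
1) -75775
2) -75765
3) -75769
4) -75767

-76411 + 646 = -75765
2) -75765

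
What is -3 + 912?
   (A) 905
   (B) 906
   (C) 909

-3 + 912 = 909
C) 909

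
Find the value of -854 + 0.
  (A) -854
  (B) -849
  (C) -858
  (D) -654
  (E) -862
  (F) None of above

-854 + 0 = -854
A) -854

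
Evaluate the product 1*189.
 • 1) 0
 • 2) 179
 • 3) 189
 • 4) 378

1 * 189 = 189
3) 189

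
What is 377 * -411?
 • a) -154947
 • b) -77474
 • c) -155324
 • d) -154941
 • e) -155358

377 * -411 = -154947
a) -154947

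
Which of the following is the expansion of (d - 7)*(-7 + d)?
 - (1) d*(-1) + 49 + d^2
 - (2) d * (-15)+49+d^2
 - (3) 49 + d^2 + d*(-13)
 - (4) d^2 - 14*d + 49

Expanding (d - 7)*(-7 + d):
= d^2 - 14*d + 49
4) d^2 - 14*d + 49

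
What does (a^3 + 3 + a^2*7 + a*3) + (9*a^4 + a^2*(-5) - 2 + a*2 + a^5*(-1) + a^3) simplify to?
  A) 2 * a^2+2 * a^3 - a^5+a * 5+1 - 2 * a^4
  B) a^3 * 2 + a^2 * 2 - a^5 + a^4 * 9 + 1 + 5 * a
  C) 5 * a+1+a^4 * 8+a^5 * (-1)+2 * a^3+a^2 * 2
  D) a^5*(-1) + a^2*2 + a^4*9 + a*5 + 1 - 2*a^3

Adding the polynomials and combining like terms:
(a^3 + 3 + a^2*7 + a*3) + (9*a^4 + a^2*(-5) - 2 + a*2 + a^5*(-1) + a^3)
= a^3 * 2 + a^2 * 2 - a^5 + a^4 * 9 + 1 + 5 * a
B) a^3 * 2 + a^2 * 2 - a^5 + a^4 * 9 + 1 + 5 * a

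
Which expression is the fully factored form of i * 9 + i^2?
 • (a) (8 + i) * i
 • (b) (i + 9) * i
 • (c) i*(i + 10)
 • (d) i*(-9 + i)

We need to factor i * 9 + i^2.
The factored form is (i + 9) * i.
b) (i + 9) * i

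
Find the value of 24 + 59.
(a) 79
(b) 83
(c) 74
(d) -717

24 + 59 = 83
b) 83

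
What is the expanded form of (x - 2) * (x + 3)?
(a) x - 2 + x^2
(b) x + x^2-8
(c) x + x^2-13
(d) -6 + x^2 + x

Expanding (x - 2) * (x + 3):
= -6 + x^2 + x
d) -6 + x^2 + x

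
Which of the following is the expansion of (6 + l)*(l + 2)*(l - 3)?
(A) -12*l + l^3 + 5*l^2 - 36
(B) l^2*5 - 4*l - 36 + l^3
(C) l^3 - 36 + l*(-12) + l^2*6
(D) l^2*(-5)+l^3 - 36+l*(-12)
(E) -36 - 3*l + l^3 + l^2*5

Expanding (6 + l)*(l + 2)*(l - 3):
= -12*l + l^3 + 5*l^2 - 36
A) -12*l + l^3 + 5*l^2 - 36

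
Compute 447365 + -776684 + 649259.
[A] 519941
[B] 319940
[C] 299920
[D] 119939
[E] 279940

First: 447365 + -776684 = -329319
Then: -329319 + 649259 = 319940
B) 319940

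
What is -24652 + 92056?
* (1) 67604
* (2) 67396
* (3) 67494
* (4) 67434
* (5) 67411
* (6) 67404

-24652 + 92056 = 67404
6) 67404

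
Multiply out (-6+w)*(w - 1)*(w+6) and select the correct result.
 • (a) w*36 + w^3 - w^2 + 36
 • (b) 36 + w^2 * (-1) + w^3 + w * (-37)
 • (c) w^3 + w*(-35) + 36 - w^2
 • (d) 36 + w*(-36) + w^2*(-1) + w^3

Expanding (-6+w)*(w - 1)*(w+6):
= 36 + w*(-36) + w^2*(-1) + w^3
d) 36 + w*(-36) + w^2*(-1) + w^3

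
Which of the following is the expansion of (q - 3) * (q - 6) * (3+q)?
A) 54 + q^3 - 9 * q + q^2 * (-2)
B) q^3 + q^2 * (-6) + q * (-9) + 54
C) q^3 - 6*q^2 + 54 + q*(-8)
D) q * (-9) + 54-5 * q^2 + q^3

Expanding (q - 3) * (q - 6) * (3+q):
= q^3 + q^2 * (-6) + q * (-9) + 54
B) q^3 + q^2 * (-6) + q * (-9) + 54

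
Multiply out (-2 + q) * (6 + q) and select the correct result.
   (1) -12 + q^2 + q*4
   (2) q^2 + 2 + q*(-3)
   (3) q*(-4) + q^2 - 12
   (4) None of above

Expanding (-2 + q) * (6 + q):
= -12 + q^2 + q*4
1) -12 + q^2 + q*4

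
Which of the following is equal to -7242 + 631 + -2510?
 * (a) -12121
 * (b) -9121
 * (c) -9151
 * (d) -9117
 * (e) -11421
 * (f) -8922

First: -7242 + 631 = -6611
Then: -6611 + -2510 = -9121
b) -9121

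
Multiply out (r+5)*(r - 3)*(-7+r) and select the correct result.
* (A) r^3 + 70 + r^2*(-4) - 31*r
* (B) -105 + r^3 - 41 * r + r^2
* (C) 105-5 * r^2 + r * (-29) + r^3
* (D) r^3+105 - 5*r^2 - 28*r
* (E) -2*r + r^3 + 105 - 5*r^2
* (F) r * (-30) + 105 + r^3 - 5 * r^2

Expanding (r+5)*(r - 3)*(-7+r):
= 105-5 * r^2 + r * (-29) + r^3
C) 105-5 * r^2 + r * (-29) + r^3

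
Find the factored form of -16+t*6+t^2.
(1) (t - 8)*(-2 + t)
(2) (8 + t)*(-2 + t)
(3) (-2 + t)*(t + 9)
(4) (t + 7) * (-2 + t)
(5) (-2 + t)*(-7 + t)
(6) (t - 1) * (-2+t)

We need to factor -16+t*6+t^2.
The factored form is (8 + t)*(-2 + t).
2) (8 + t)*(-2 + t)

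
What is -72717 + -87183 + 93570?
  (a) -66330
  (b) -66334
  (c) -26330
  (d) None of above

First: -72717 + -87183 = -159900
Then: -159900 + 93570 = -66330
a) -66330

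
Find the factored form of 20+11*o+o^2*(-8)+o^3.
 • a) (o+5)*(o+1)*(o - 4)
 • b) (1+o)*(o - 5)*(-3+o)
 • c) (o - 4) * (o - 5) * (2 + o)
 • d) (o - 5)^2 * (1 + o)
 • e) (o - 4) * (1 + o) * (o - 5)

We need to factor 20+11*o+o^2*(-8)+o^3.
The factored form is (o - 4) * (1 + o) * (o - 5).
e) (o - 4) * (1 + o) * (o - 5)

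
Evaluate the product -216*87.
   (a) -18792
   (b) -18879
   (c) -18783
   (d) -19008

-216 * 87 = -18792
a) -18792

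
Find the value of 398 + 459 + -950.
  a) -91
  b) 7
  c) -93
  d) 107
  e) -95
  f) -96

First: 398 + 459 = 857
Then: 857 + -950 = -93
c) -93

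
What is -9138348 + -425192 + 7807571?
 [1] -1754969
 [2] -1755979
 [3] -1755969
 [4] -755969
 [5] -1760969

First: -9138348 + -425192 = -9563540
Then: -9563540 + 7807571 = -1755969
3) -1755969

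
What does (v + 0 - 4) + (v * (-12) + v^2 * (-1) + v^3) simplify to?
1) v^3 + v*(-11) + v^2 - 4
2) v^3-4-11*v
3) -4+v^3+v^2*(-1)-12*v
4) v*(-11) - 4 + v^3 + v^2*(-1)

Adding the polynomials and combining like terms:
(v + 0 - 4) + (v*(-12) + v^2*(-1) + v^3)
= v*(-11) - 4 + v^3 + v^2*(-1)
4) v*(-11) - 4 + v^3 + v^2*(-1)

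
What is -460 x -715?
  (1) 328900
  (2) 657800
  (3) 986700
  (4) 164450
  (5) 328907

-460 * -715 = 328900
1) 328900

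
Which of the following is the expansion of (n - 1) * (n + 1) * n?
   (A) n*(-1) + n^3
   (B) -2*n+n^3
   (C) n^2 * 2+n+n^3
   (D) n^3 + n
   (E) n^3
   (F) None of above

Expanding (n - 1) * (n + 1) * n:
= n*(-1) + n^3
A) n*(-1) + n^3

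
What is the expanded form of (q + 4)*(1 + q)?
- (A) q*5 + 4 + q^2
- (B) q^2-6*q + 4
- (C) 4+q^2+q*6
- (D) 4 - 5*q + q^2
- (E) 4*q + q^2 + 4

Expanding (q + 4)*(1 + q):
= q*5 + 4 + q^2
A) q*5 + 4 + q^2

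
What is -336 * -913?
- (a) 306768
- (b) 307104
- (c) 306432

-336 * -913 = 306768
a) 306768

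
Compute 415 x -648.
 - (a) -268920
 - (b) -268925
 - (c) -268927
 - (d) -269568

415 * -648 = -268920
a) -268920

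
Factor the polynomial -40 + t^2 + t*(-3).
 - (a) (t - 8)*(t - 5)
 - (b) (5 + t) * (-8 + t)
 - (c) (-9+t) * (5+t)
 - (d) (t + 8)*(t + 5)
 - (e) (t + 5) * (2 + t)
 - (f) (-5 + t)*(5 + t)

We need to factor -40 + t^2 + t*(-3).
The factored form is (5 + t) * (-8 + t).
b) (5 + t) * (-8 + t)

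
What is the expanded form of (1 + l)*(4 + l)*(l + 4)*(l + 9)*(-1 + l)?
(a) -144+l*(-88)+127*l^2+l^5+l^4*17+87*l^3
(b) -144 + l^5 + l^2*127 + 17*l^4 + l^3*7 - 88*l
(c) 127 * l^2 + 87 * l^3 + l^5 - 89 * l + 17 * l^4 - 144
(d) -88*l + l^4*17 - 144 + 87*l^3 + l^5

Expanding (1 + l)*(4 + l)*(l + 4)*(l + 9)*(-1 + l):
= -144+l*(-88)+127*l^2+l^5+l^4*17+87*l^3
a) -144+l*(-88)+127*l^2+l^5+l^4*17+87*l^3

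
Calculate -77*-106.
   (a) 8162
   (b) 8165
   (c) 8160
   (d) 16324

-77 * -106 = 8162
a) 8162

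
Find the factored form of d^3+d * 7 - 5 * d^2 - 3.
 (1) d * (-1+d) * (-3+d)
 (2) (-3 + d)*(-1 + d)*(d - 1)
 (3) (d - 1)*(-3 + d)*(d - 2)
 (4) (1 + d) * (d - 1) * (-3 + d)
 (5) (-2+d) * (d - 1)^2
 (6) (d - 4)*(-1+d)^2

We need to factor d^3+d * 7 - 5 * d^2 - 3.
The factored form is (-3 + d)*(-1 + d)*(d - 1).
2) (-3 + d)*(-1 + d)*(d - 1)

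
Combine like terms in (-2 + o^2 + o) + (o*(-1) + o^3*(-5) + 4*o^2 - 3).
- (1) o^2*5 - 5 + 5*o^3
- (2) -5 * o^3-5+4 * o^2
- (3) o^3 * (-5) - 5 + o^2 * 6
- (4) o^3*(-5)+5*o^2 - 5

Adding the polynomials and combining like terms:
(-2 + o^2 + o) + (o*(-1) + o^3*(-5) + 4*o^2 - 3)
= o^3*(-5)+5*o^2 - 5
4) o^3*(-5)+5*o^2 - 5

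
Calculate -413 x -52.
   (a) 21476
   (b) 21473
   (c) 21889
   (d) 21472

-413 * -52 = 21476
a) 21476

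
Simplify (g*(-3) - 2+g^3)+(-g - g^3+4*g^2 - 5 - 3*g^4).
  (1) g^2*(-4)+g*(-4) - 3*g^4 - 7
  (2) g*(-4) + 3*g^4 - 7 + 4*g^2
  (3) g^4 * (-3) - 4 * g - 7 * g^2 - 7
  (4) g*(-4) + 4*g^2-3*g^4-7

Adding the polynomials and combining like terms:
(g*(-3) - 2 + g^3) + (-g - g^3 + 4*g^2 - 5 - 3*g^4)
= g*(-4) + 4*g^2-3*g^4-7
4) g*(-4) + 4*g^2-3*g^4-7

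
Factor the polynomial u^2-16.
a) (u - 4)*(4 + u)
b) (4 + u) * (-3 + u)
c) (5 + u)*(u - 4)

We need to factor u^2-16.
The factored form is (u - 4)*(4 + u).
a) (u - 4)*(4 + u)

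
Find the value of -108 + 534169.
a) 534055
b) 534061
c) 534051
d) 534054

-108 + 534169 = 534061
b) 534061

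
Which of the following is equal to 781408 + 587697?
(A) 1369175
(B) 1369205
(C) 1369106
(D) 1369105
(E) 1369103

781408 + 587697 = 1369105
D) 1369105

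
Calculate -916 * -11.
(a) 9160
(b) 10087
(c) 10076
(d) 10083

-916 * -11 = 10076
c) 10076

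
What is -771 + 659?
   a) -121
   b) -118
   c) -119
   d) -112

-771 + 659 = -112
d) -112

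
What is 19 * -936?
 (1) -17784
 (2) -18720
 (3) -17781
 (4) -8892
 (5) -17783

19 * -936 = -17784
1) -17784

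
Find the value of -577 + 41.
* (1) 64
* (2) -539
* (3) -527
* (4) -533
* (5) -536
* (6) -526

-577 + 41 = -536
5) -536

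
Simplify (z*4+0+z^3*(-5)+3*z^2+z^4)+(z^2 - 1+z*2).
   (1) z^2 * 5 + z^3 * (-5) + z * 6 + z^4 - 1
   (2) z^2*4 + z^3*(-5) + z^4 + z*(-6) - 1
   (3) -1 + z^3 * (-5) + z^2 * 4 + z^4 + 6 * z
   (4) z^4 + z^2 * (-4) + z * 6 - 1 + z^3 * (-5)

Adding the polynomials and combining like terms:
(z*4 + 0 + z^3*(-5) + 3*z^2 + z^4) + (z^2 - 1 + z*2)
= -1 + z^3 * (-5) + z^2 * 4 + z^4 + 6 * z
3) -1 + z^3 * (-5) + z^2 * 4 + z^4 + 6 * z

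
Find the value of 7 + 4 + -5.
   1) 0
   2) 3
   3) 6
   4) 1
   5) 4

First: 7 + 4 = 11
Then: 11 + -5 = 6
3) 6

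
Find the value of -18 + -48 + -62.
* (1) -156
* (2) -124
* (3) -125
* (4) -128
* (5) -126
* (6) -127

First: -18 + -48 = -66
Then: -66 + -62 = -128
4) -128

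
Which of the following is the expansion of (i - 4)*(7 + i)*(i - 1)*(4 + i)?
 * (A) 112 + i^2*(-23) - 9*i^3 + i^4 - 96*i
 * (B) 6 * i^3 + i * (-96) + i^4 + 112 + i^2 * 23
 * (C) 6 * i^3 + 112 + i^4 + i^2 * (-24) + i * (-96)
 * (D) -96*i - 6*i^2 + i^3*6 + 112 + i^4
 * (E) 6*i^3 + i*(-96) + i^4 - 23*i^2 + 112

Expanding (i - 4)*(7 + i)*(i - 1)*(4 + i):
= 6*i^3 + i*(-96) + i^4 - 23*i^2 + 112
E) 6*i^3 + i*(-96) + i^4 - 23*i^2 + 112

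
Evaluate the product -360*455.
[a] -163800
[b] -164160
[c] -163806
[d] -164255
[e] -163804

-360 * 455 = -163800
a) -163800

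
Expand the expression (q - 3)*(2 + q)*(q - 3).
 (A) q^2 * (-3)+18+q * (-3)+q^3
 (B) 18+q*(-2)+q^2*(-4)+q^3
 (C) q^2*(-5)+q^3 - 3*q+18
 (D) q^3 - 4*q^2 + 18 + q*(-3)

Expanding (q - 3)*(2 + q)*(q - 3):
= q^3 - 4*q^2 + 18 + q*(-3)
D) q^3 - 4*q^2 + 18 + q*(-3)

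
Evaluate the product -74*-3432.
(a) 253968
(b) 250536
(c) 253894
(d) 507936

-74 * -3432 = 253968
a) 253968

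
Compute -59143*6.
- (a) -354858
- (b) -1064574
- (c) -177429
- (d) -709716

-59143 * 6 = -354858
a) -354858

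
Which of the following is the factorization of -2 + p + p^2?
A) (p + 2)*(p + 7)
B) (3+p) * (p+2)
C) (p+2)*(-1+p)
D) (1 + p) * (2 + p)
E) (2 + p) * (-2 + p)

We need to factor -2 + p + p^2.
The factored form is (p+2)*(-1+p).
C) (p+2)*(-1+p)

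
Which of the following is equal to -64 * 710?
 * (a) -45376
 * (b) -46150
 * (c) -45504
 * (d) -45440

-64 * 710 = -45440
d) -45440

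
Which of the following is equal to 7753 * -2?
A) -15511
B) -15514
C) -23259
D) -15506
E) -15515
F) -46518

7753 * -2 = -15506
D) -15506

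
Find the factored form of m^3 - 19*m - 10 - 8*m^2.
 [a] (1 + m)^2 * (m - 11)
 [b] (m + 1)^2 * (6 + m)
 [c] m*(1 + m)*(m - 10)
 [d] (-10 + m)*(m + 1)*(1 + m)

We need to factor m^3 - 19*m - 10 - 8*m^2.
The factored form is (-10 + m)*(m + 1)*(1 + m).
d) (-10 + m)*(m + 1)*(1 + m)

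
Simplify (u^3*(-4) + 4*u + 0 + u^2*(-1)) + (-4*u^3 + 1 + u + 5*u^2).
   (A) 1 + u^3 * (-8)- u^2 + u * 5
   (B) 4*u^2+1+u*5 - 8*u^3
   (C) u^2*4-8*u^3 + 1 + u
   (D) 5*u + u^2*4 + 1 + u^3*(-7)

Adding the polynomials and combining like terms:
(u^3*(-4) + 4*u + 0 + u^2*(-1)) + (-4*u^3 + 1 + u + 5*u^2)
= 4*u^2+1+u*5 - 8*u^3
B) 4*u^2+1+u*5 - 8*u^3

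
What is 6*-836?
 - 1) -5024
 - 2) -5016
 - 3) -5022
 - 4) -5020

6 * -836 = -5016
2) -5016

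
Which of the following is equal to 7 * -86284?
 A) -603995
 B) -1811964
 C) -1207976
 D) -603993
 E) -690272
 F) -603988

7 * -86284 = -603988
F) -603988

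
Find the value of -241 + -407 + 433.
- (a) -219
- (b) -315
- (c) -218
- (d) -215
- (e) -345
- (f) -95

First: -241 + -407 = -648
Then: -648 + 433 = -215
d) -215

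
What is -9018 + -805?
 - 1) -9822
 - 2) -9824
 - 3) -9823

-9018 + -805 = -9823
3) -9823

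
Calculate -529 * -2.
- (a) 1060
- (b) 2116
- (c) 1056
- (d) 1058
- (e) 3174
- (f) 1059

-529 * -2 = 1058
d) 1058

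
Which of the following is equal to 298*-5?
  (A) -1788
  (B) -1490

298 * -5 = -1490
B) -1490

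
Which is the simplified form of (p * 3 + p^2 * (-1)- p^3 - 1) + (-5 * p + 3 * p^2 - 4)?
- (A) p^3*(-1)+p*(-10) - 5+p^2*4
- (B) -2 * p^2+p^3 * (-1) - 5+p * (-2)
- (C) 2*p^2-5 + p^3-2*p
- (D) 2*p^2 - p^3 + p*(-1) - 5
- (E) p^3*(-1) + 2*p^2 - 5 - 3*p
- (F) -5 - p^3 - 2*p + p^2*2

Adding the polynomials and combining like terms:
(p*3 + p^2*(-1) - p^3 - 1) + (-5*p + 3*p^2 - 4)
= -5 - p^3 - 2*p + p^2*2
F) -5 - p^3 - 2*p + p^2*2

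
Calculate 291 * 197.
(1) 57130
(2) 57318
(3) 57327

291 * 197 = 57327
3) 57327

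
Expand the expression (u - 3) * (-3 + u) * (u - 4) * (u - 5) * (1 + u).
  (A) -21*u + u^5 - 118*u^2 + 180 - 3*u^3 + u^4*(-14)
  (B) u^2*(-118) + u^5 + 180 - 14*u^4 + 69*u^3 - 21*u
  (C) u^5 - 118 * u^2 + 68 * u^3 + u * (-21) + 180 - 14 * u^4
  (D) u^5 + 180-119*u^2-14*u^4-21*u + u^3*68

Expanding (u - 3) * (-3 + u) * (u - 4) * (u - 5) * (1 + u):
= u^5 - 118 * u^2 + 68 * u^3 + u * (-21) + 180 - 14 * u^4
C) u^5 - 118 * u^2 + 68 * u^3 + u * (-21) + 180 - 14 * u^4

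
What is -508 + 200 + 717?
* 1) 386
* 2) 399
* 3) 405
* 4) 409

First: -508 + 200 = -308
Then: -308 + 717 = 409
4) 409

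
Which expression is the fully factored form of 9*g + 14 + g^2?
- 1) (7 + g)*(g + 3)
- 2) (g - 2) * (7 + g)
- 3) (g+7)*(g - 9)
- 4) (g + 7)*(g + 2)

We need to factor 9*g + 14 + g^2.
The factored form is (g + 7)*(g + 2).
4) (g + 7)*(g + 2)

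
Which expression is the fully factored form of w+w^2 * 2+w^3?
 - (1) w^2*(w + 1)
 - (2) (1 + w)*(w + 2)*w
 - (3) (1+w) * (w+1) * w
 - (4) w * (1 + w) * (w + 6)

We need to factor w+w^2 * 2+w^3.
The factored form is (1+w) * (w+1) * w.
3) (1+w) * (w+1) * w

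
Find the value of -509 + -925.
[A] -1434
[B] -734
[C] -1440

-509 + -925 = -1434
A) -1434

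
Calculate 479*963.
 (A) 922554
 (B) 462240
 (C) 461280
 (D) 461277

479 * 963 = 461277
D) 461277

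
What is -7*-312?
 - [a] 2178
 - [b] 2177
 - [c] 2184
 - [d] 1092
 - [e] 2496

-7 * -312 = 2184
c) 2184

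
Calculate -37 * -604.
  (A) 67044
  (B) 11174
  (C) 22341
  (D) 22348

-37 * -604 = 22348
D) 22348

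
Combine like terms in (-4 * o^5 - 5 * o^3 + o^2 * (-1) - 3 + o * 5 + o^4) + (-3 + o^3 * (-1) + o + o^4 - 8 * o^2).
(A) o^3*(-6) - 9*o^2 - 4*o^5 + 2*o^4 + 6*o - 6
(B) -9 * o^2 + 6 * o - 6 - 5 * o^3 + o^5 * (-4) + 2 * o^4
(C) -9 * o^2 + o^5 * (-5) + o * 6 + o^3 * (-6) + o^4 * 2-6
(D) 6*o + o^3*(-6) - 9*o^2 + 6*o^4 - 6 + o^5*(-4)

Adding the polynomials and combining like terms:
(-4*o^5 - 5*o^3 + o^2*(-1) - 3 + o*5 + o^4) + (-3 + o^3*(-1) + o + o^4 - 8*o^2)
= o^3*(-6) - 9*o^2 - 4*o^5 + 2*o^4 + 6*o - 6
A) o^3*(-6) - 9*o^2 - 4*o^5 + 2*o^4 + 6*o - 6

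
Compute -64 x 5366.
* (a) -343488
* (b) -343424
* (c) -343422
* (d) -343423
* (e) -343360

-64 * 5366 = -343424
b) -343424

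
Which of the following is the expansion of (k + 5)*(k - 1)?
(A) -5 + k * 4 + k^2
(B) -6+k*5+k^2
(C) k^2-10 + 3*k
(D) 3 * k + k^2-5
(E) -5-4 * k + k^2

Expanding (k + 5)*(k - 1):
= -5 + k * 4 + k^2
A) -5 + k * 4 + k^2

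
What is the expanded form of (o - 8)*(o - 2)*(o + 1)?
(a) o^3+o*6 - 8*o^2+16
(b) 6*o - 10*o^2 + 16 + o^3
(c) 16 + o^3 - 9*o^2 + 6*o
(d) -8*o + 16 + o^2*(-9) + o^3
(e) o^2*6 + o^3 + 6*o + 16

Expanding (o - 8)*(o - 2)*(o + 1):
= 16 + o^3 - 9*o^2 + 6*o
c) 16 + o^3 - 9*o^2 + 6*o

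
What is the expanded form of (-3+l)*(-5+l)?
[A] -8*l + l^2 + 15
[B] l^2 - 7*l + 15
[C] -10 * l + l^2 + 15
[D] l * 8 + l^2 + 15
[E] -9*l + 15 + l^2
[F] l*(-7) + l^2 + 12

Expanding (-3+l)*(-5+l):
= -8*l + l^2 + 15
A) -8*l + l^2 + 15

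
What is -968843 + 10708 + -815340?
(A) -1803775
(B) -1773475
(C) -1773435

First: -968843 + 10708 = -958135
Then: -958135 + -815340 = -1773475
B) -1773475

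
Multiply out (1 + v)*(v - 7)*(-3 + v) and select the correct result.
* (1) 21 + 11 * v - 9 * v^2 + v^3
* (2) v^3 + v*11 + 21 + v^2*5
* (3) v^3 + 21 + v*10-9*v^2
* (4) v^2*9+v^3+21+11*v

Expanding (1 + v)*(v - 7)*(-3 + v):
= 21 + 11 * v - 9 * v^2 + v^3
1) 21 + 11 * v - 9 * v^2 + v^3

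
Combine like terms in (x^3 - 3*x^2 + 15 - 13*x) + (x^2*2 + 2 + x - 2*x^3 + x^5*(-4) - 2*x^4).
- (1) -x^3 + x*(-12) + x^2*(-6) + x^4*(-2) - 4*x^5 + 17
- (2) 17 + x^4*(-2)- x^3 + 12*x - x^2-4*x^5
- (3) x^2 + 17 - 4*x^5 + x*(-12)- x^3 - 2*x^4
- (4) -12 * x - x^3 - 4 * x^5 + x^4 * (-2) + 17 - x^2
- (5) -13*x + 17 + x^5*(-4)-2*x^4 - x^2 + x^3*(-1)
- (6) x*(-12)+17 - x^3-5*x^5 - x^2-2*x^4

Adding the polynomials and combining like terms:
(x^3 - 3*x^2 + 15 - 13*x) + (x^2*2 + 2 + x - 2*x^3 + x^5*(-4) - 2*x^4)
= -12 * x - x^3 - 4 * x^5 + x^4 * (-2) + 17 - x^2
4) -12 * x - x^3 - 4 * x^5 + x^4 * (-2) + 17 - x^2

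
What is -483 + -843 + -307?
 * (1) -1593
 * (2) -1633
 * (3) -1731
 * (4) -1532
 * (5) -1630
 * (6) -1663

First: -483 + -843 = -1326
Then: -1326 + -307 = -1633
2) -1633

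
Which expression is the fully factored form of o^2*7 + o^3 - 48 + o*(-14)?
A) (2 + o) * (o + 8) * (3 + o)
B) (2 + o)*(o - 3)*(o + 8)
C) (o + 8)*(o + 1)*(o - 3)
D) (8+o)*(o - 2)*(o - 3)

We need to factor o^2*7 + o^3 - 48 + o*(-14).
The factored form is (2 + o)*(o - 3)*(o + 8).
B) (2 + o)*(o - 3)*(o + 8)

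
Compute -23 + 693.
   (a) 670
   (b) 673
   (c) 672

-23 + 693 = 670
a) 670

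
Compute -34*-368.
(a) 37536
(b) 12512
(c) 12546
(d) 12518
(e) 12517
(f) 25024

-34 * -368 = 12512
b) 12512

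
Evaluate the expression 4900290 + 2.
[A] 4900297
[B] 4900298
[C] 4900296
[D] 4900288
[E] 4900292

4900290 + 2 = 4900292
E) 4900292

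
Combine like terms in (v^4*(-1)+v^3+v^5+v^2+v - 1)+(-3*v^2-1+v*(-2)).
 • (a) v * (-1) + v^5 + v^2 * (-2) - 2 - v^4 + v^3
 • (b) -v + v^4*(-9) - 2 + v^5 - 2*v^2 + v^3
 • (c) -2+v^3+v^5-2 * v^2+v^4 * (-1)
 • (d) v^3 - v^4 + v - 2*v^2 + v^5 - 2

Adding the polynomials and combining like terms:
(v^4*(-1) + v^3 + v^5 + v^2 + v - 1) + (-3*v^2 - 1 + v*(-2))
= v * (-1) + v^5 + v^2 * (-2) - 2 - v^4 + v^3
a) v * (-1) + v^5 + v^2 * (-2) - 2 - v^4 + v^3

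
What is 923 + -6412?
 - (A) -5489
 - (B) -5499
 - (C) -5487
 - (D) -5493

923 + -6412 = -5489
A) -5489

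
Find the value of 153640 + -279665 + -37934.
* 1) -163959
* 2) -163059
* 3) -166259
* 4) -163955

First: 153640 + -279665 = -126025
Then: -126025 + -37934 = -163959
1) -163959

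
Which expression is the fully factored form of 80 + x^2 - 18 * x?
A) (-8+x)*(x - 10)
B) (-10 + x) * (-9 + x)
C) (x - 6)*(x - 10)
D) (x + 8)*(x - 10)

We need to factor 80 + x^2 - 18 * x.
The factored form is (-8+x)*(x - 10).
A) (-8+x)*(x - 10)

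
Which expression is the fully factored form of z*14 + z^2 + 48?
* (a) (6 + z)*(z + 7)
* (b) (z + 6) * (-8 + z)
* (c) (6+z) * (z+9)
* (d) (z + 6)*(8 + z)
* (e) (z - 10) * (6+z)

We need to factor z*14 + z^2 + 48.
The factored form is (z + 6)*(8 + z).
d) (z + 6)*(8 + z)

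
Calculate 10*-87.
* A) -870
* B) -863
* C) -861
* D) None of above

10 * -87 = -870
A) -870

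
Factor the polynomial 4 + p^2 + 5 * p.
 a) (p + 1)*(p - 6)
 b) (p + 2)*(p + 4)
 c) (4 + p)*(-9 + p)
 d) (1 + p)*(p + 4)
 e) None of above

We need to factor 4 + p^2 + 5 * p.
The factored form is (1 + p)*(p + 4).
d) (1 + p)*(p + 4)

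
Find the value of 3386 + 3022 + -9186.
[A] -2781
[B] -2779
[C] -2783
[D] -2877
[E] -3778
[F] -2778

First: 3386 + 3022 = 6408
Then: 6408 + -9186 = -2778
F) -2778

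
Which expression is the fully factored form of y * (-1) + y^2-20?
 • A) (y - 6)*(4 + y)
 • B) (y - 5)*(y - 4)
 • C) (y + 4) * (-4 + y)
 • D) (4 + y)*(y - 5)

We need to factor y * (-1) + y^2-20.
The factored form is (4 + y)*(y - 5).
D) (4 + y)*(y - 5)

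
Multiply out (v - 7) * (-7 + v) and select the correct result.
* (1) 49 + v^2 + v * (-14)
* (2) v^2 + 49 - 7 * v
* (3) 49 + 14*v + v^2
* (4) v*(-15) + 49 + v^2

Expanding (v - 7) * (-7 + v):
= 49 + v^2 + v * (-14)
1) 49 + v^2 + v * (-14)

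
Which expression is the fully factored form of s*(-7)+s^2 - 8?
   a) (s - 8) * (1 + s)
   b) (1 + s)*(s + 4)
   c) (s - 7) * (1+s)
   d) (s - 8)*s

We need to factor s*(-7)+s^2 - 8.
The factored form is (s - 8) * (1 + s).
a) (s - 8) * (1 + s)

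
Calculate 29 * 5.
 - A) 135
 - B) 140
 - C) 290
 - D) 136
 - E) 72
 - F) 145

29 * 5 = 145
F) 145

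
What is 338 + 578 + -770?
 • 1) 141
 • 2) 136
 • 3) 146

First: 338 + 578 = 916
Then: 916 + -770 = 146
3) 146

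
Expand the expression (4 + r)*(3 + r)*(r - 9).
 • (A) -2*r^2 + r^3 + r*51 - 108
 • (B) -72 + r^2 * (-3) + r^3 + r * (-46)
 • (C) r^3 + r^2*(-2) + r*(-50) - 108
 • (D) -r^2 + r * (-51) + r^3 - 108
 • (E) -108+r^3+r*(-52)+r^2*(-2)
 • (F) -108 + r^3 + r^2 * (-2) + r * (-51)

Expanding (4 + r)*(3 + r)*(r - 9):
= -108 + r^3 + r^2 * (-2) + r * (-51)
F) -108 + r^3 + r^2 * (-2) + r * (-51)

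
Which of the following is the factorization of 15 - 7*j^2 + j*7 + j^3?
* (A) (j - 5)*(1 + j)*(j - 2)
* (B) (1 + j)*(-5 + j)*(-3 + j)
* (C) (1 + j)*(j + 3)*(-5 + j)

We need to factor 15 - 7*j^2 + j*7 + j^3.
The factored form is (1 + j)*(-5 + j)*(-3 + j).
B) (1 + j)*(-5 + j)*(-3 + j)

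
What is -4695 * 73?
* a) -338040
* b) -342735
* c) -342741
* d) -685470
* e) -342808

-4695 * 73 = -342735
b) -342735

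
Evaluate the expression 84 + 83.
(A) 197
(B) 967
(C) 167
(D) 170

84 + 83 = 167
C) 167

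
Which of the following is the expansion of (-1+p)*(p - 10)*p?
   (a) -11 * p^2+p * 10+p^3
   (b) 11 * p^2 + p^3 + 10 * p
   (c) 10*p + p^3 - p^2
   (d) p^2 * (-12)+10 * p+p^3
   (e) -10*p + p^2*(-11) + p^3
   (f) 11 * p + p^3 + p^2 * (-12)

Expanding (-1+p)*(p - 10)*p:
= -11 * p^2+p * 10+p^3
a) -11 * p^2+p * 10+p^3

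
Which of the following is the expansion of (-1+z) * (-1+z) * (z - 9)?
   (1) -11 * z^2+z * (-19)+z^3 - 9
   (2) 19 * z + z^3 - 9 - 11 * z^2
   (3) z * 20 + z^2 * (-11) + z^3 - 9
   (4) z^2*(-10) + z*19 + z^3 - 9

Expanding (-1+z) * (-1+z) * (z - 9):
= 19 * z + z^3 - 9 - 11 * z^2
2) 19 * z + z^3 - 9 - 11 * z^2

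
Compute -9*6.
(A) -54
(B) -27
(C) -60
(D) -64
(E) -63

-9 * 6 = -54
A) -54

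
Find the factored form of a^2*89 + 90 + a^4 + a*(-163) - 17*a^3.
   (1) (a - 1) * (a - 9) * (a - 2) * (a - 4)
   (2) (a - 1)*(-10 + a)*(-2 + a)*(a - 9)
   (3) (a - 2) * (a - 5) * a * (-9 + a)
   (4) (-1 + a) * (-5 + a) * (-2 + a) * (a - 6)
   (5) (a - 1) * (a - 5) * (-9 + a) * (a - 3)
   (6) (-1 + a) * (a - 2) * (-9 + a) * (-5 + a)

We need to factor a^2*89 + 90 + a^4 + a*(-163) - 17*a^3.
The factored form is (-1 + a) * (a - 2) * (-9 + a) * (-5 + a).
6) (-1 + a) * (a - 2) * (-9 + a) * (-5 + a)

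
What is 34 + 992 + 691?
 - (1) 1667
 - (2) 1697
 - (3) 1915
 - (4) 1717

First: 34 + 992 = 1026
Then: 1026 + 691 = 1717
4) 1717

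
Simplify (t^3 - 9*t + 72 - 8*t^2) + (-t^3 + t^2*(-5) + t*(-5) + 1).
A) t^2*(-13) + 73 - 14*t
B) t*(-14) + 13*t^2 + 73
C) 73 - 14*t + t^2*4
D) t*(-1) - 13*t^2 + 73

Adding the polynomials and combining like terms:
(t^3 - 9*t + 72 - 8*t^2) + (-t^3 + t^2*(-5) + t*(-5) + 1)
= t^2*(-13) + 73 - 14*t
A) t^2*(-13) + 73 - 14*t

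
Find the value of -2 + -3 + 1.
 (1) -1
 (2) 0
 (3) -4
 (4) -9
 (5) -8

First: -2 + -3 = -5
Then: -5 + 1 = -4
3) -4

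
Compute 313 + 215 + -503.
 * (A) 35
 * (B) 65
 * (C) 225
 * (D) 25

First: 313 + 215 = 528
Then: 528 + -503 = 25
D) 25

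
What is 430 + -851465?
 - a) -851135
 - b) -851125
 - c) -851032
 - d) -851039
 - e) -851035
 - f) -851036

430 + -851465 = -851035
e) -851035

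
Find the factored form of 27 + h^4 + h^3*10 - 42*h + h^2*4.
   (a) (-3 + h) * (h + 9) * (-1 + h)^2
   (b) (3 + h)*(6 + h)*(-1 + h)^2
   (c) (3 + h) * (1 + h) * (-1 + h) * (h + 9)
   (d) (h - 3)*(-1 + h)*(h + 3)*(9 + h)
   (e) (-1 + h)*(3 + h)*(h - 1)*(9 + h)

We need to factor 27 + h^4 + h^3*10 - 42*h + h^2*4.
The factored form is (-1 + h)*(3 + h)*(h - 1)*(9 + h).
e) (-1 + h)*(3 + h)*(h - 1)*(9 + h)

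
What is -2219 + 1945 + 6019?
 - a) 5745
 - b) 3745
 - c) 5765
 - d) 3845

First: -2219 + 1945 = -274
Then: -274 + 6019 = 5745
a) 5745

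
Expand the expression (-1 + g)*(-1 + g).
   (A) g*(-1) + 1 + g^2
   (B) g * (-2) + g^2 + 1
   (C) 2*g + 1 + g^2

Expanding (-1 + g)*(-1 + g):
= g * (-2) + g^2 + 1
B) g * (-2) + g^2 + 1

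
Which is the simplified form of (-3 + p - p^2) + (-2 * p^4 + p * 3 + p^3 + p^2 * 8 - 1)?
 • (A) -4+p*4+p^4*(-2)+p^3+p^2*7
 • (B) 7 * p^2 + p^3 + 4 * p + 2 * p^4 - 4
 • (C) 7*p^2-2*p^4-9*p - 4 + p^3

Adding the polynomials and combining like terms:
(-3 + p - p^2) + (-2*p^4 + p*3 + p^3 + p^2*8 - 1)
= -4+p*4+p^4*(-2)+p^3+p^2*7
A) -4+p*4+p^4*(-2)+p^3+p^2*7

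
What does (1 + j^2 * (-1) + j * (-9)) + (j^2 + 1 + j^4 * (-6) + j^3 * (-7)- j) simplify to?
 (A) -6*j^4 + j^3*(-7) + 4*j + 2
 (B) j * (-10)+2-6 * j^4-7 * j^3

Adding the polynomials and combining like terms:
(1 + j^2*(-1) + j*(-9)) + (j^2 + 1 + j^4*(-6) + j^3*(-7) - j)
= j * (-10)+2-6 * j^4-7 * j^3
B) j * (-10)+2-6 * j^4-7 * j^3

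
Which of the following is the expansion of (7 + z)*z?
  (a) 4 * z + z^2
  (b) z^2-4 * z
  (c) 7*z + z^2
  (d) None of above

Expanding (7 + z)*z:
= 7*z + z^2
c) 7*z + z^2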